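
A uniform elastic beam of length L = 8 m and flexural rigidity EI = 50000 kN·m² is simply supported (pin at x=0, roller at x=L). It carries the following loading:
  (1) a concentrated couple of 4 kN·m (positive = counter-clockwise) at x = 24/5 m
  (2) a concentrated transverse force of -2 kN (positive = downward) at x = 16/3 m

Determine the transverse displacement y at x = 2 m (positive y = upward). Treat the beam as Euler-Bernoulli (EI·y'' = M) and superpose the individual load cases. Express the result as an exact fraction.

Load 1 — applied couple M₀=4 kN·m at a=24/5 m (b=L-a=16/5):
  y_1 = (M₀x³/(6L)+C₁x)/EI  [x≤a] with C₁=M₀(3b²-L²)/(6L)=-208/75 = (4·2³/(6·8)+(-208/75)·2)/50000 = -61/625000 m
Load 2 — point force P=-2 kN at a=16/3 m (b=L-a=8/3):
  y_2 = -Pbx(L²-b²-x²)/(6LEI)  [x≤a] = -(-2)·(8/3)·2·(8²-(8/3)²-2²)/(6·8·50000) = 119/506250 m
Superposition: y = Σ y_i = 6959/50625000 m ≈ 0.000137 m

y(2) = 6959/50625000 m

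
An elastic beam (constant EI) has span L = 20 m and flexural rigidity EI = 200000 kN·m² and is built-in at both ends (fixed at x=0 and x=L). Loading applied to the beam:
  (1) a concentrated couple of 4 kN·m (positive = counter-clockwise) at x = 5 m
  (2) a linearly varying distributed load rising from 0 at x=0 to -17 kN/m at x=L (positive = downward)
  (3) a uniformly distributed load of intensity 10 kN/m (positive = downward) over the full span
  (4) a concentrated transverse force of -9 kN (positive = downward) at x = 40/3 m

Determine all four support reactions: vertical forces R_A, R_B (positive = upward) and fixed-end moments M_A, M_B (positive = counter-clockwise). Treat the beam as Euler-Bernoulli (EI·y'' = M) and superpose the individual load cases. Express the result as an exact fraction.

Load 1 — applied couple M₀=4 kN·m at a=5 m (b=L-a=15):
  R_A = 6M₀ab/L³ = 6·4·5·15/20³ = 9/40 kN
  M_A = M₀b(2a-b)/L² = 4·15·(2·5-15)/20² = -3/4 kN·m
  R_B = -6M₀ab/L³ = -6·4·5·15/20³ = -9/40 kN
  M_B = M₀a(2b-a)/L² = 4·5·(2·15-5)/20² = 5/4 kN·m
Load 2 — triangular load w₀=-17 kN/m (0→w₀ over full span):
  R_A = 3w₀L/20 = 3·(-17)·20/20 = -51 kN
  M_A = w₀L²/30 = (-17)·20²/30 = -680/3 kN·m
  R_B = 7w₀L/20 = 7·(-17)·20/20 = -119 kN
  M_B = -w₀L²/20 = -(-17)·20²/20 = 340 kN·m
Load 3 — uniform load w=10 kN/m over full span:
  R_A = wL/2 = 10·20/2 = 100 kN
  M_A = wL²/12 = 10·20²/12 = 1000/3 kN·m
  R_B = wL/2 = 10·20/2 = 100 kN
  M_B = -wL²/12 = -10·20²/12 = -1000/3 kN·m
Load 4 — point force P=-9 kN at a=40/3 m (b=L-a=20/3):
  R_A = Pb²(3a+b)/L³ = (-9)·(20/3)²·(3·(40/3)+(20/3))/20³ = -7/3 kN
  M_A = Pab²/L² = (-9)·(40/3)·(20/3)²/20² = -40/3 kN·m
  R_B = Pa²(a+3b)/L³ = (-9)·(40/3)²·((40/3)+3·(20/3))/20³ = -20/3 kN
  M_B = -Pa²b/L² = -(-9)·(40/3)²·(20/3)/20² = 80/3 kN·m
Superposition: R_A = 5627/120 kN, M_A = 1111/12 kN·m, R_B = -3107/120 kN, M_B = 415/12 kN·m

R_A = 5627/120 kN, M_A = 1111/12 kN·m, R_B = -3107/120 kN, M_B = 415/12 kN·m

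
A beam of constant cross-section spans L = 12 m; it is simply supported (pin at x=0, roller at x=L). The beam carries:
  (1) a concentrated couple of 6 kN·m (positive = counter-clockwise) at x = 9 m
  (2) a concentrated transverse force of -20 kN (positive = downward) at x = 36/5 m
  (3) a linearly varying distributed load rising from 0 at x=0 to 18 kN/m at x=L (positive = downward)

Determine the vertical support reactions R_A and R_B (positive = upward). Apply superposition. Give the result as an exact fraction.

Load 1 — applied couple M₀=6 kN·m at a=9 m (b=L-a=3):
  R_A = M₀/L = 6/12 = 1/2 kN
  R_B = -M₀/L = -6/12 = -1/2 kN
Load 2 — point force P=-20 kN at a=36/5 m (b=L-a=24/5):
  R_A = Pb/L = (-20)·(24/5)/12 = -8 kN
  R_B = Pa/L = (-20)·(36/5)/12 = -12 kN
Load 3 — triangular load w₀=18 kN/m (0→w₀ over full span):
  R_A = w₀L/6 = 18·12/6 = 36 kN
  R_B = w₀L/3 = 18·12/3 = 72 kN
Superposition: R_A = 57/2 kN, R_B = 119/2 kN

R_A = 57/2 kN, R_B = 119/2 kN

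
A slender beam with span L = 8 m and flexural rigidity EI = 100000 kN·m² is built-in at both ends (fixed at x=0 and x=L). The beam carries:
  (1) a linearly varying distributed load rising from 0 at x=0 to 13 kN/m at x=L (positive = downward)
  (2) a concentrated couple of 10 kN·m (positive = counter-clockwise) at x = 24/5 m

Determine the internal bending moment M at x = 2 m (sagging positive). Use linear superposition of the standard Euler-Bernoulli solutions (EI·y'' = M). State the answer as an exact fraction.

M(2) = 17/10 kN·m

Load 1 — triangular load w₀=13 kN/m (0→w₀ over full span):
  M_1 = 3w₀Lx/20 - w₀L²/30 - w₀x³/(6L) = 3·13·8·2/20 - 13·8²/30 - 13·2³/(6·8) = 13/10 kN·m
Load 2 — applied couple M₀=10 kN·m at a=24/5 m (b=L-a=16/5):
  M_2 = R_Ax - M_A  [x≤a] with R_A=9/5, M_A=16/5 = (9/5)·2 - (16/5) = 2/5 kN·m
Superposition: M = Σ M_i = 17/10 kN·m ≈ 1.700000 kN·m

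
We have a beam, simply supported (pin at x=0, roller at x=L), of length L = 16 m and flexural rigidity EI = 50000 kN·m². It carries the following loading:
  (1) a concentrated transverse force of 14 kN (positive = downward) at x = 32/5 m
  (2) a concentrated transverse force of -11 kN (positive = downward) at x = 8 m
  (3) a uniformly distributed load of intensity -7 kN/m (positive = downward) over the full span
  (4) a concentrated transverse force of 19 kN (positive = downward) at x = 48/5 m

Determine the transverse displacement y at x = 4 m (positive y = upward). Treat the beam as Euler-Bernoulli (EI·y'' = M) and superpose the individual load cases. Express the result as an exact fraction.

Load 1 — point force P=14 kN at a=32/5 m (b=L-a=48/5):
  y_1 = -Pbx(L²-b²-x²)/(6LEI)  [x≤a] = -14·(48/5)·4·(16²-(48/5)²-4²)/(6·16·50000) = -6468/390625 m
Load 2 — point force P=-11 kN at a=8 m (b=L-a=8):
  y_2 = -Pbx(L²-b²-x²)/(6LEI)  [x≤a] = -(-11)·8·4·(16²-8²-4²)/(6·16·50000) = 121/9375 m
Load 3 — uniform load w=-7 kN/m over full span:
  y_3 = -wx(L³-2Lx²+x³)/(24EI) = -(-7)·4·(16³-2·16·4²+4³)/(24·50000) = 266/3125 m
Load 4 — point force P=19 kN at a=48/5 m (b=L-a=32/5):
  y_4 = -Pbx(L²-b²-x²)/(6LEI)  [x≤a] = -19·(32/5)·4·(16²-(32/5)²-4²)/(6·16·50000) = -23636/1171875 m
Superposition: y = Σ y_i = 4789/78125 m ≈ 0.061299 m

y(4) = 4789/78125 m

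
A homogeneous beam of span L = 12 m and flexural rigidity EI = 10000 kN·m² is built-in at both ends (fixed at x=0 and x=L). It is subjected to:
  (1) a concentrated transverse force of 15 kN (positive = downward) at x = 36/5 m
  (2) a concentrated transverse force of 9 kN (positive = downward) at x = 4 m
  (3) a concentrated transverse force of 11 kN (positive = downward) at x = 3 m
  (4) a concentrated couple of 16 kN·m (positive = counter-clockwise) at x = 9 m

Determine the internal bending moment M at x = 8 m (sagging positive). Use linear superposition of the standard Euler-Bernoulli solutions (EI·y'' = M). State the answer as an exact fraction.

M(8) = 26377/1200 kN·m

Load 1 — point force P=15 kN at a=36/5 m (b=L-a=24/5):
  M_1 = Pa²(a+3b)(L-x)/L³ - Pa²b/L²  [x>a] = 15·(36/5)²·((36/5)+3·(24/5))·(12-8)/12³ - 15·(36/5)²·(24/5)/12² = 324/25 kN·m
Load 2 — point force P=9 kN at a=4 m (b=L-a=8):
  M_2 = Pa²(a+3b)(L-x)/L³ - Pa²b/L²  [x>a] = 9·4²·(4+3·8)·(12-8)/12³ - 9·4²·8/12² = 4/3 kN·m
Load 3 — point force P=11 kN at a=3 m (b=L-a=9):
  M_3 = Pa²(a+3b)(L-x)/L³ - Pa²b/L²  [x>a] = 11·3²·(3+3·9)·(12-8)/12³ - 11·3²·9/12² = 11/16 kN·m
Load 4 — applied couple M₀=16 kN·m at a=9 m (b=L-a=3):
  M_4 = R_Ax - M_A  [x≤a] with R_A=3/2, M_A=5 = (3/2)·8 - 5 = 7 kN·m
Superposition: M = Σ M_i = 26377/1200 kN·m ≈ 21.980833 kN·m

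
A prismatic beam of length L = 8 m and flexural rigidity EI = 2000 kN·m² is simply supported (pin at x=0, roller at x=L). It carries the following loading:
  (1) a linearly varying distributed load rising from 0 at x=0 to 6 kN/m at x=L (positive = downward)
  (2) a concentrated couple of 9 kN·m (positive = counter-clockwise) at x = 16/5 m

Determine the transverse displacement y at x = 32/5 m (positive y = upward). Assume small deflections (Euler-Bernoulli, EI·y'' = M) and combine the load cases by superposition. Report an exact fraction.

Load 1 — triangular load w₀=6 kN/m (0→w₀ over full span):
  y_1 = -w₀x(7L⁴-10L²x²+3x⁴)/(360LEI) = -6·(32/5)·(7·8⁴-10·8²·(32/5)²+3·(32/5)⁴)/(360·8·2000) = -97536/1953125 m
Load 2 — applied couple M₀=9 kN·m at a=16/5 m (b=L-a=24/5):
  y_2 = (M₀x³/(6L)-M₀(x-a)²/2+C₁x)/EI  [x>a] with C₁=M₀(3b²-L²)/(6L)=24/25 = (9·(32/5)³/(6·8)-9·((32/5)-(16/5))²/2+(24/25)·(32/5))/2000 = 72/15625 m
Superposition: y = Σ y_i = -88536/1953125 m ≈ -0.045330 m

y(32/5) = -88536/1953125 m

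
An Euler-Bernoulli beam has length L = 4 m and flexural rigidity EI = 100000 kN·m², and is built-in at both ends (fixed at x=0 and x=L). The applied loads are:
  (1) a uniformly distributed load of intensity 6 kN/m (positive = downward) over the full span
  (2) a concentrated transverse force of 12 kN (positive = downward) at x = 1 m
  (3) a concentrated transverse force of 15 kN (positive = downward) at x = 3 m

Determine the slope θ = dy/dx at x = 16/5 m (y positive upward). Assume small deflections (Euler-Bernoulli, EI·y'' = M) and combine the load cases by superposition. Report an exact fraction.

Load 1 — uniform load w=6 kN/m over full span:
  θ_1 = -wx(L-x)(L-2x)/(12EI) = -6·(16/5)·(4-(16/5))·(4-2·(16/5))/(12·100000) = 12/390625 rad
Load 2 — point force P=12 kN at a=1 m (b=L-a=3):
  θ_2 = Pa²(L-x)(2bL-(3b+a)(L-x))/(2L³EI)  [x>a] = 12·1²·(4-(16/5))·(2·3·4-(3·3+1)·(4-(16/5)))/(2·4³·100000) = 3/250000 rad
Load 3 — point force P=15 kN at a=3 m (b=L-a=1):
  θ_3 = Pa²(L-x)(2bL-(3b+a)(L-x))/(2L³EI)  [x>a] = 15·3²·(4-(16/5))·(2·1·4-(3·1+3)·(4-(16/5)))/(2·4³·100000) = 27/1000000 rad
Superposition: θ = Σ θ_i = 1743/25000000 rad ≈ 0.000070 rad

θ(16/5) = 1743/25000000 rad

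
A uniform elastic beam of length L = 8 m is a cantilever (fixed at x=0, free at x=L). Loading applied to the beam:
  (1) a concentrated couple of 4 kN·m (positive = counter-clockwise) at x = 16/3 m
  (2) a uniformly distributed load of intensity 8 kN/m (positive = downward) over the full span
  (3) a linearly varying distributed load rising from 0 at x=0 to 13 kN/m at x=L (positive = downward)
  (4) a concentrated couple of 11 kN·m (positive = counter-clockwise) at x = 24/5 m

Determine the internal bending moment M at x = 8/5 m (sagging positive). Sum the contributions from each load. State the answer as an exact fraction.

M(8/5) = -129031/375 kN·m

Load 1 — applied couple M₀=4 kN·m at a=16/3 m (b=L-a=8/3):
  M_1 = M₀  [x≤a] = 4 = 4 kN·m
Load 2 — uniform load w=8 kN/m over full span:
  M_2 = -w(L-x)²/2 = -8·(8-(8/5))²/2 = -4096/25 kN·m
Load 3 — triangular load w₀=13 kN/m (0→w₀ over full span):
  M_3 = w₀Lx/2 - w₀L²/3 - w₀x³/(6L) = 13·8·(8/5)/2 - 13·8²/3 - 13·(8/5)³/(6·8) = -73216/375 kN·m
Load 4 — applied couple M₀=11 kN·m at a=24/5 m (b=L-a=16/5):
  M_4 = M₀  [x≤a] = 11 = 11 kN·m
Superposition: M = Σ M_i = -129031/375 kN·m ≈ -344.082667 kN·m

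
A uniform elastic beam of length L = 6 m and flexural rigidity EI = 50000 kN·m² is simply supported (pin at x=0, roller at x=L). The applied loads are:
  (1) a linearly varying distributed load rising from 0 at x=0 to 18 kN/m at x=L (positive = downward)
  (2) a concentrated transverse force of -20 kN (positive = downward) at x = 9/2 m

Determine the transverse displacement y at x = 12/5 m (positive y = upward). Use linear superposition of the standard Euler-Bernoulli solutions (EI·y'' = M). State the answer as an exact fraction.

y(12/5) = -2686833/1562500000 m

Load 1 — triangular load w₀=18 kN/m (0→w₀ over full span):
  y_1 = -w₀x(7L⁴-10L²x²+3x⁴)/(360LEI) = -18·(12/5)·(7·6⁴-10·6²·(12/5)²+3·(12/5)⁴)/(360·6·50000) = -277263/97656250 m
Load 2 — point force P=-20 kN at a=9/2 m (b=L-a=3/2):
  y_2 = -Pbx(L²-b²-x²)/(6LEI)  [x≤a] = -(-20)·(3/2)·(12/5)·(6²-(3/2)²-(12/5)²)/(6·6·50000) = 2799/2500000 m
Superposition: y = Σ y_i = -2686833/1562500000 m ≈ -0.001720 m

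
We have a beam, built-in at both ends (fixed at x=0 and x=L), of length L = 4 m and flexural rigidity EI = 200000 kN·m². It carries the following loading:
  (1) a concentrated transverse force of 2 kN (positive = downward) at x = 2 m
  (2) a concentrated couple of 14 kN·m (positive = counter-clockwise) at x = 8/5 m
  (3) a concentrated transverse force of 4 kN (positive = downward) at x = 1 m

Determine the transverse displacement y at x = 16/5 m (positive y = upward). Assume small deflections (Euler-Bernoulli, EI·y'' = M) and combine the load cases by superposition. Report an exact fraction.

Load 1 — point force P=2 kN at a=2 m (b=L-a=2):
  y_1 = -Pa²(L-x)²(3bL-(3b+a)(L-x))/(6L³EI)  [x>a] = -2·2²·(4-(16/5))²·(3·2·4-(3·2+2)·(4-(16/5)))/(6·4³·200000) = -11/9375000 m
Load 2 — applied couple M₀=14 kN·m at a=8/5 m (b=L-a=12/5):
  y_2 = (R_Ax³/6 - M_Ax²/2 - M₀(x-a)²/2)/EI  [x>a] with R_A=126/25, M_A=42/25 = ((126/25)·(16/5)³/6 - (42/25)·(16/5)²/2 - 14·((16/5)-(8/5))²/2)/200000 = 49/9765625 m
Load 3 — point force P=4 kN at a=1 m (b=L-a=3):
  y_3 = -Pa²(L-x)²(3bL-(3b+a)(L-x))/(6L³EI)  [x>a] = -4·1²·(4-(16/5))²·(3·3·4-(3·3+1)·(4-(16/5)))/(6·4³·200000) = -7/7500000 m
Superposition: y = Σ y_i = 2729/937500000 m ≈ 0.000003 m

y(16/5) = 2729/937500000 m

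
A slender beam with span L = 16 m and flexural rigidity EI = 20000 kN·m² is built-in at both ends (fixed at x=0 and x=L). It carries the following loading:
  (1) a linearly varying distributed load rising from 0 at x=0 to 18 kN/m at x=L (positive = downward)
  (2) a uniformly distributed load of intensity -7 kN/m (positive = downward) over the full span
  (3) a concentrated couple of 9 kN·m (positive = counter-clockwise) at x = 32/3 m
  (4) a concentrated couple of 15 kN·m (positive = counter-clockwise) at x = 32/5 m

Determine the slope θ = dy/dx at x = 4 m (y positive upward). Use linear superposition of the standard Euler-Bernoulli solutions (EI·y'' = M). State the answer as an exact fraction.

θ(4) = -37/12500 rad

Load 1 — triangular load w₀=18 kN/m (0→w₀ over full span):
  θ_1 = -w₀(2x(L-x)(L-2x)(x+2L)+x²(L-x)²)/(120LEI) = -18·(2·4·(16-4)·(16-2·4)·(4+2·16)+4²·(16-4)²)/(120·16·20000) = -351/25000 rad
Load 2 — uniform load w=-7 kN/m over full span:
  θ_2 = -wx(L-x)(L-2x)/(12EI) = -(-7)·4·(16-4)·(16-2·4)/(12·20000) = 7/625 rad
Load 3 — applied couple M₀=9 kN·m at a=32/3 m (b=L-a=16/3):
  θ_3 = (R_Ax²/2 - M_Ax)/EI  [x≤a] with R_A=3/4, M_A=3 = ((3/4)·4²/2 - 3·4)/20000 = -3/10000 rad
Load 4 — applied couple M₀=15 kN·m at a=32/5 m (b=L-a=48/5):
  θ_4 = (R_Ax²/2 - M_Ax)/EI  [x≤a] with R_A=27/20, M_A=9/5 = ((27/20)·4²/2 - (9/5)·4)/20000 = 9/50000 rad
Superposition: θ = Σ θ_i = -37/12500 rad ≈ -0.002960 rad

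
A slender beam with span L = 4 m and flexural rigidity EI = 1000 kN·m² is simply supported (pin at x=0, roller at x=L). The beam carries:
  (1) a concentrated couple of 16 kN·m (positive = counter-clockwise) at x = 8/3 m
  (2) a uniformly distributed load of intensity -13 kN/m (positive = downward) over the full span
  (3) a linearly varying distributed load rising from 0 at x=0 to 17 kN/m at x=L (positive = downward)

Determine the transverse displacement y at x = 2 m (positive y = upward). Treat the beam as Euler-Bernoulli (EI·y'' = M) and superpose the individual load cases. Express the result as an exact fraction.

y(2) = 11/1800 m

Load 1 — applied couple M₀=16 kN·m at a=8/3 m (b=L-a=4/3):
  y_1 = (M₀x³/(6L)+C₁x)/EI  [x≤a] with C₁=M₀(3b²-L²)/(6L)=-64/9 = (16·2³/(6·4)+(-64/9)·2)/1000 = -2/225 m
Load 2 — uniform load w=-13 kN/m over full span:
  y_2 = -wx(L³-2Lx²+x³)/(24EI) = -(-13)·2·(4³-2·4·2²+2³)/(24·1000) = 13/300 m
Load 3 — triangular load w₀=17 kN/m (0→w₀ over full span):
  y_3 = -w₀x(7L⁴-10L²x²+3x⁴)/(360LEI) = -17·2·(7·4⁴-10·4²·2²+3·2⁴)/(360·4·1000) = -17/600 m
Superposition: y = Σ y_i = 11/1800 m ≈ 0.006111 m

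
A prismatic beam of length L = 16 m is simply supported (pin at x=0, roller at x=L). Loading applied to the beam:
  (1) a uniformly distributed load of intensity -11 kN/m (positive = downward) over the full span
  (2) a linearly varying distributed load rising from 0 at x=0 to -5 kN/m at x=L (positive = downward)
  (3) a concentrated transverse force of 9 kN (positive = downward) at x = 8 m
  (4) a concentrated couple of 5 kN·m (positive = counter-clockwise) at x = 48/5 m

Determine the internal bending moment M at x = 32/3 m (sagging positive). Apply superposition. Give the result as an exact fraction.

Load 1 — uniform load w=-11 kN/m over full span:
  M_1 = wx(L-x)/2 = (-11)·(32/3)·(16-(32/3))/2 = -2816/9 kN·m
Load 2 — triangular load w₀=-5 kN/m (0→w₀ over full span):
  M_2 = w₀Lx/6 - w₀x³/(6L) = (-5)·16·(32/3)/6 - (-5)·(32/3)³/(6·16) = -6400/81 kN·m
Load 3 — point force P=9 kN at a=8 m (b=L-a=8):
  M_3 = Pa(L-x)/L  [x>a] = 9·8·(16-(32/3))/16 = 24 kN·m
Load 4 — applied couple M₀=5 kN·m at a=48/5 m (b=L-a=32/5):
  M_4 = M₀x/L - M₀  [x>a] = 5·(32/3)/16 - 5 = -5/3 kN·m
Superposition: M = Σ M_i = -29935/81 kN·m ≈ -369.567901 kN·m

M(32/3) = -29935/81 kN·m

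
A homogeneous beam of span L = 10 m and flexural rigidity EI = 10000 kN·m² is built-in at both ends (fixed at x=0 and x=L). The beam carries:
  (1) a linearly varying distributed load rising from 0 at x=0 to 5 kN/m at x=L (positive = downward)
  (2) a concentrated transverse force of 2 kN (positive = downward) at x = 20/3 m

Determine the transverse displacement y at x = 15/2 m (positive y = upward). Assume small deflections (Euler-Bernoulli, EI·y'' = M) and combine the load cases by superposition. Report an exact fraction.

Load 1 — triangular load w₀=5 kN/m (0→w₀ over full span):
  y_1 = -w₀x²(L-x)²(x+2L)/(120LEI) = -5·(15/2)²·(10-(15/2))²·((15/2)+2·10)/(120·10·10000) = -33/8192 m
Load 2 — point force P=2 kN at a=20/3 m (b=L-a=10/3):
  y_2 = -Pa²(L-x)²(3bL-(3b+a)(L-x))/(6L³EI)  [x>a] = -2·(20/3)²·(10-(15/2))²·(3·(10/3)·10-(3·(10/3)+(20/3))·(10-(15/2)))/(6·10³·10000) = -7/12960 m
Superposition: y = Σ y_i = -15157/3317760 m ≈ -0.004568 m

y(15/2) = -15157/3317760 m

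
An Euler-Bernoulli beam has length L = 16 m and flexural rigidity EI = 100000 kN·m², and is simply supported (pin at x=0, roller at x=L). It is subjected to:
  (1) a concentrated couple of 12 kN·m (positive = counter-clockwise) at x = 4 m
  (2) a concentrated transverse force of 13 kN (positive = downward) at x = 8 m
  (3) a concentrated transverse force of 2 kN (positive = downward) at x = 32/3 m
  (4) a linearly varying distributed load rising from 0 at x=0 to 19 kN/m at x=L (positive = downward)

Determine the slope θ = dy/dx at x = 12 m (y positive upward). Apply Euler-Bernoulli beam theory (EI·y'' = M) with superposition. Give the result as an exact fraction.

θ(12) = 256303/20250000 rad

Load 1 — applied couple M₀=12 kN·m at a=4 m (b=L-a=12):
  θ_1 = (M₀x²/(2L)-M₀(x-a)+C₁)/EI  [x>a] with C₁=M₀(3b²-L²)/(6L)=22 = (12·12²/(2·16)-12·(12-4)+22)/100000 = -1/5000 rad
Load 2 — point force P=13 kN at a=8 m (b=L-a=8):
  θ_2 = -Pa(2L²-6Lx+3x²+a²)/(6LEI)  [x>a] = -13·8·(2·16²-6·16·12+3·12²+8²)/(6·16·100000) = 39/25000 rad
Load 3 — point force P=2 kN at a=32/3 m (b=L-a=16/3):
  θ_3 = -Pa(2L²-6Lx+3x²+a²)/(6LEI)  [x>a] = -2·(32/3)·(2·16²-6·16·12+3·12²+(32/3)²)/(6·16·100000) = 53/253125 rad
Load 4 — triangular load w₀=19 kN/m (0→w₀ over full span):
  θ_4 = -w₀(7L⁴-30L²x²+15x⁴)/(360LEI) = -19·(7·16⁴-30·16²·12²+15·12⁴)/(360·16·100000) = 24947/2250000 rad
Superposition: θ = Σ θ_i = 256303/20250000 rad ≈ 0.012657 rad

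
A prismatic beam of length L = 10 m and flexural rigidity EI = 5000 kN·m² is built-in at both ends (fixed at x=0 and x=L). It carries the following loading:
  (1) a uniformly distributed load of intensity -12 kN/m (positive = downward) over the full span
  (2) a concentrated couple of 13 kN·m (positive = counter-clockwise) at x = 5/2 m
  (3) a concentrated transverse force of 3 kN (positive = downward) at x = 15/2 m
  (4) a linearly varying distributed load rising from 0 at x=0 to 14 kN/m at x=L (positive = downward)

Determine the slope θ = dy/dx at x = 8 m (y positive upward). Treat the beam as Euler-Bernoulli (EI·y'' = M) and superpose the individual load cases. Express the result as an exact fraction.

θ(8) = -4571/600000 rad

Load 1 — uniform load w=-12 kN/m over full span:
  θ_1 = -wx(L-x)(L-2x)/(12EI) = -(-12)·8·(10-8)·(10-2·8)/(12·5000) = -12/625 rad
Load 2 — applied couple M₀=13 kN·m at a=5/2 m (b=L-a=15/2):
  θ_2 = (R_Ax²/2 - M_Ax - M₀(x-a))/EI  [x>a] with R_A=117/80, M_A=-39/16 = ((117/80)·8²/2 - (-39/16)·8 - 13·(8-(5/2)))/5000 = -13/12500 rad
Load 3 — point force P=3 kN at a=15/2 m (b=L-a=5/2):
  θ_3 = Pa²(L-x)(2bL-(3b+a)(L-x))/(2L³EI)  [x>a] = 3·(15/2)²·(10-8)·(2·(5/2)·10-(3·(5/2)+(15/2))·(10-8))/(2·10³·5000) = 27/40000 rad
Load 4 — triangular load w₀=14 kN/m (0→w₀ over full span):
  θ_4 = -w₀(2x(L-x)(L-2x)(x+2L)+x²(L-x)²)/(120LEI) = -14·(2·8·(10-8)·(10-2·8)·(8+2·10)+8²·(10-8)²)/(120·10·5000) = 112/9375 rad
Superposition: θ = Σ θ_i = -4571/600000 rad ≈ -0.007618 rad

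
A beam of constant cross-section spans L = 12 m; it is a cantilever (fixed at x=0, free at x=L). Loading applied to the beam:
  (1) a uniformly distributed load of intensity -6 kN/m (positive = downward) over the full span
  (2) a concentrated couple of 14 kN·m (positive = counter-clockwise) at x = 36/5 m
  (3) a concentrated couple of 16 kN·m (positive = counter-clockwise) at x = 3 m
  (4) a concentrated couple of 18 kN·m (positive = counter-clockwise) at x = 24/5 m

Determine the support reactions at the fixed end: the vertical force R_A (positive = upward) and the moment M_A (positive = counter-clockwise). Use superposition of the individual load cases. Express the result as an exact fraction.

Load 1 — uniform load w=-6 kN/m over full span:
  R_A = wL = (-6)·12 = -72 kN
  M_A = wL²/2 = (-6)·12²/2 = -432 kN·m
Load 2 — applied couple M₀=14 kN·m at a=36/5 m (b=L-a=24/5):
  R_A = 0 kN
  M_A = -M₀ = -14 kN·m
Load 3 — applied couple M₀=16 kN·m at a=3 m (b=L-a=9):
  R_A = 0 kN
  M_A = -M₀ = -16 kN·m
Load 4 — applied couple M₀=18 kN·m at a=24/5 m (b=L-a=36/5):
  R_A = 0 kN
  M_A = -M₀ = -18 kN·m
Superposition: R_A = -72 kN, M_A = -480 kN·m

R_A = -72 kN, M_A = -480 kN·m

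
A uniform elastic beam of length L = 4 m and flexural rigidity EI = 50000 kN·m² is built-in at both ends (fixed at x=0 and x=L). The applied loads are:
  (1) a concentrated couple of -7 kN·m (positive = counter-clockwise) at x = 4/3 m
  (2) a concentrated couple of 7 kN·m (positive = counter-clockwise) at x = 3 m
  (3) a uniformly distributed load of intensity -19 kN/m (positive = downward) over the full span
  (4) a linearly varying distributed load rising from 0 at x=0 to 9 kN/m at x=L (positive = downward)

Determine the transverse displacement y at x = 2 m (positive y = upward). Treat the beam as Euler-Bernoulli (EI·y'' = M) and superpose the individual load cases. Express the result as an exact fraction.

y(2) = 229/1800000 m

Load 1 — applied couple M₀=-7 kN·m at a=4/3 m (b=L-a=8/3):
  y_1 = (R_Ax³/6 - M_Ax²/2 - M₀(x-a)²/2)/EI  [x>a] with R_A=-7/3, M_A=0 = ((-7/3)·2³/6 - 0·2²/2 - (-7)·(2-(4/3))²/2)/50000 = -7/225000 m
Load 2 — applied couple M₀=7 kN·m at a=3 m (b=L-a=1):
  y_2 = (R_Ax³/6 - M_Ax²/2)/EI  [x≤a] with R_A=63/32, M_A=35/16 = ((63/32)·2³/6 - (35/16)·2²/2)/50000 = -7/200000 m
Load 3 — uniform load w=-19 kN/m over full span:
  y_3 = -wx²(L-x)²/(24EI) = -(-19)·2²·(4-2)²/(24·50000) = 19/75000 m
Load 4 — triangular load w₀=9 kN/m (0→w₀ over full span):
  y_4 = -w₀x²(L-x)²(x+2L)/(120LEI) = -9·2²·(4-2)²·(2+2·4)/(120·4·50000) = -3/50000 m
Superposition: y = Σ y_i = 229/1800000 m ≈ 0.000127 m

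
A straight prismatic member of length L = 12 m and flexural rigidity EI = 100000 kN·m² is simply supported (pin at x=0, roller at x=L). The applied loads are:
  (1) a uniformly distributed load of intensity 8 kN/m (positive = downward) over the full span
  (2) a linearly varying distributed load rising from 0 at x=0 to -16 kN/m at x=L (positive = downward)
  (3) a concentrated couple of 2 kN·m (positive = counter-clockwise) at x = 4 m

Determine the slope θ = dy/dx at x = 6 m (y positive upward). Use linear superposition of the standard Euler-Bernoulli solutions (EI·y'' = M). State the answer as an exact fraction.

Load 1 — uniform load w=8 kN/m over full span:
  θ_1 = -w(L³-6Lx²+4x³)/(24EI) = -8·(12³-6·12·6²+4·6³)/(24·100000) = 0 rad
Load 2 — triangular load w₀=-16 kN/m (0→w₀ over full span):
  θ_2 = -w₀(7L⁴-30L²x²+15x⁴)/(360LEI) = -(-16)·(7·12⁴-30·12²·6²+15·6⁴)/(360·12·100000) = 21/62500 rad
Load 3 — applied couple M₀=2 kN·m at a=4 m (b=L-a=8):
  θ_3 = (M₀x²/(2L)-M₀(x-a)+C₁)/EI  [x>a] with C₁=M₀(3b²-L²)/(6L)=4/3 = (2·6²/(2·12)-2·(6-4)+(4/3))/100000 = 1/300000 rad
Superposition: θ = Σ θ_i = 509/1500000 rad ≈ 0.000339 rad

θ(6) = 509/1500000 rad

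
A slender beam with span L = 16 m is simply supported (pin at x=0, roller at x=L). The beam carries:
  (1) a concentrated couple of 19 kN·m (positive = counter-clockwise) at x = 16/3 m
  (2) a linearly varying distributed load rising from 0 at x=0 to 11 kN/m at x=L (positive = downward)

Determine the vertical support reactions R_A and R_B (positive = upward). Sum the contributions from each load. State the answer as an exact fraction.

R_A = 1465/48 kN, R_B = 2759/48 kN

Load 1 — applied couple M₀=19 kN·m at a=16/3 m (b=L-a=32/3):
  R_A = M₀/L = 19/16 kN
  R_B = -M₀/L = -19/16 kN
Load 2 — triangular load w₀=11 kN/m (0→w₀ over full span):
  R_A = w₀L/6 = 11·16/6 = 88/3 kN
  R_B = w₀L/3 = 11·16/3 = 176/3 kN
Superposition: R_A = 1465/48 kN, R_B = 2759/48 kN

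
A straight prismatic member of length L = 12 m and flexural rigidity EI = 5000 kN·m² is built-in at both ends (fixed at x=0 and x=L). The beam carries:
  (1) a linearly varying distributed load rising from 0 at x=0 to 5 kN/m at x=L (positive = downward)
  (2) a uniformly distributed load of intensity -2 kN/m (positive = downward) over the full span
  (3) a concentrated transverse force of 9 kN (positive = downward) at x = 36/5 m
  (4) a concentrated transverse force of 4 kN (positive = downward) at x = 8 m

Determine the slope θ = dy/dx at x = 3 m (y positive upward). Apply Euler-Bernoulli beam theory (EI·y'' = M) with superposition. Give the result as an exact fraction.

Load 1 — triangular load w₀=5 kN/m (0→w₀ over full span):
  θ_1 = -w₀(2x(L-x)(L-2x)(x+2L)+x²(L-x)²)/(120LEI) = -5·(2·3·(12-3)·(12-2·3)·(3+2·12)+3²·(12-3)²)/(120·12·5000) = -1053/160000 rad
Load 2 — uniform load w=-2 kN/m over full span:
  θ_2 = -wx(L-x)(L-2x)/(12EI) = -(-2)·3·(12-3)·(12-2·3)/(12·5000) = 27/5000 rad
Load 3 — point force P=9 kN at a=36/5 m (b=L-a=24/5):
  θ_3 = -Pb²x(2aL-(3a+b)x)/(2L³EI)  [x≤a] = -9·(24/5)²·3·(2·(36/5)·12-(3·(36/5)+(24/5))·3)/(2·12³·5000) = -1053/312500 rad
Load 4 — point force P=4 kN at a=8 m (b=L-a=4):
  θ_4 = -Pb²x(2aL-(3a+b)x)/(2L³EI)  [x≤a] = -4·4²·3·(2·8·12-(3·8+4)·3)/(2·12³·5000) = -3/2500 rad
Superposition: θ = Σ θ_i = -115017/20000000 rad ≈ -0.005751 rad

θ(3) = -115017/20000000 rad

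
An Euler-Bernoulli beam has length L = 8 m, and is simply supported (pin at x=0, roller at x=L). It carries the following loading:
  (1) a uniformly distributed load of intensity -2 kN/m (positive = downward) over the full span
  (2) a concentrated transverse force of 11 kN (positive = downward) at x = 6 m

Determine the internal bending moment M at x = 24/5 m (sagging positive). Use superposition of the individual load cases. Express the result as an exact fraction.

M(24/5) = -54/25 kN·m

Load 1 — uniform load w=-2 kN/m over full span:
  M_1 = wx(L-x)/2 = (-2)·(24/5)·(8-(24/5))/2 = -384/25 kN·m
Load 2 — point force P=11 kN at a=6 m (b=L-a=2):
  M_2 = Pbx/L  [x≤a] = 11·2·(24/5)/8 = 66/5 kN·m
Superposition: M = Σ M_i = -54/25 kN·m ≈ -2.160000 kN·m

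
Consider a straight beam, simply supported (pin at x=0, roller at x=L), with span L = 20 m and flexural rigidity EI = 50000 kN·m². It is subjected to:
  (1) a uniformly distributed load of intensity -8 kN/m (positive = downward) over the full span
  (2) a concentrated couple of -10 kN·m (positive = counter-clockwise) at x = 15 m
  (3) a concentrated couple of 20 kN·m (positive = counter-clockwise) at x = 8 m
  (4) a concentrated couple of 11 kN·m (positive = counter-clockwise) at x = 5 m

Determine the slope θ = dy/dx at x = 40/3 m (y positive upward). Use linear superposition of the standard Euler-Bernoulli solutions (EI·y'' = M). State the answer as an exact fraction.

θ(40/3) = -862699/32400000 rad

Load 1 — uniform load w=-8 kN/m over full span:
  θ_1 = -w(L³-6Lx²+4x³)/(24EI) = -(-8)·(20³-6·20·(40/3)²+4·(40/3)³)/(24·50000) = -52/2025 rad
Load 2 — applied couple M₀=-10 kN·m at a=15 m (b=L-a=5):
  θ_2 = (M₀x²/(2L)+C₁)/EI  [x≤a] with C₁=M₀(3b²-L²)/(6L)=325/12 = ((-10)·(40/3)²/(2·20)+(325/12))/50000 = -1/2880 rad
Load 3 — applied couple M₀=20 kN·m at a=8 m (b=L-a=12):
  θ_3 = (M₀x²/(2L)-M₀(x-a)+C₁)/EI  [x>a] with C₁=M₀(3b²-L²)/(6L)=16/3 = (20·(40/3)²/(2·20)-20·((40/3)-8)+(16/3))/50000 = -7/28125 rad
Load 4 — applied couple M₀=11 kN·m at a=5 m (b=L-a=15):
  θ_4 = (M₀x²/(2L)-M₀(x-a)+C₁)/EI  [x>a] with C₁=M₀(3b²-L²)/(6L)=605/24 = (11·(40/3)²/(2·20)-11·((40/3)-5)+(605/24))/50000 = -253/720000 rad
Superposition: θ = Σ θ_i = -862699/32400000 rad ≈ -0.026627 rad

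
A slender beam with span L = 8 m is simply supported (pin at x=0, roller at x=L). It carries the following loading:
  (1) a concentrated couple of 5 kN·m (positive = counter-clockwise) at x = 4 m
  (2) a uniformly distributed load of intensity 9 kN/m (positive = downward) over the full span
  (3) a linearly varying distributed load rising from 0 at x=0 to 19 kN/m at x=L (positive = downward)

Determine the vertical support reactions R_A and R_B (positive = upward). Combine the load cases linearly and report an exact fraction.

Load 1 — applied couple M₀=5 kN·m at a=4 m (b=L-a=4):
  R_A = M₀/L = 5/8 kN
  R_B = -M₀/L = -5/8 kN
Load 2 — uniform load w=9 kN/m over full span:
  R_A = wL/2 = 9·8/2 = 36 kN
  R_B = wL/2 = 9·8/2 = 36 kN
Load 3 — triangular load w₀=19 kN/m (0→w₀ over full span):
  R_A = w₀L/6 = 19·8/6 = 76/3 kN
  R_B = w₀L/3 = 19·8/3 = 152/3 kN
Superposition: R_A = 1487/24 kN, R_B = 2065/24 kN

R_A = 1487/24 kN, R_B = 2065/24 kN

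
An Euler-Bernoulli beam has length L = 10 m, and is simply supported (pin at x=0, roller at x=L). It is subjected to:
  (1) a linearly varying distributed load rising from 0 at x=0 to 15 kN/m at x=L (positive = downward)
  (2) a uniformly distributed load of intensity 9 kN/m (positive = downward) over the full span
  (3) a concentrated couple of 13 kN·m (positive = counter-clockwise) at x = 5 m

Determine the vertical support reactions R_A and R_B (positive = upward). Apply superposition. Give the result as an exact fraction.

Load 1 — triangular load w₀=15 kN/m (0→w₀ over full span):
  R_A = w₀L/6 = 15·10/6 = 25 kN
  R_B = w₀L/3 = 15·10/3 = 50 kN
Load 2 — uniform load w=9 kN/m over full span:
  R_A = wL/2 = 9·10/2 = 45 kN
  R_B = wL/2 = 9·10/2 = 45 kN
Load 3 — applied couple M₀=13 kN·m at a=5 m (b=L-a=5):
  R_A = M₀/L = 13/10 kN
  R_B = -M₀/L = -13/10 kN
Superposition: R_A = 713/10 kN, R_B = 937/10 kN

R_A = 713/10 kN, R_B = 937/10 kN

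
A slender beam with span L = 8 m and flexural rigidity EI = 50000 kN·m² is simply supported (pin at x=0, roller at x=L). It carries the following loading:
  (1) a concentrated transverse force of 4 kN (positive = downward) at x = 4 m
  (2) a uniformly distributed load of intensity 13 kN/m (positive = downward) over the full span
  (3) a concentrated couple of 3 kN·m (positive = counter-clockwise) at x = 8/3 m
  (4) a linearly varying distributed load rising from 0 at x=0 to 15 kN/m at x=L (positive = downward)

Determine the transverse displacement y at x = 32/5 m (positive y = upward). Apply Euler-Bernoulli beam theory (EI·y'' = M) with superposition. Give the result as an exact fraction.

y(32/5) = -399434/29296875 m

Load 1 — point force P=4 kN at a=4 m (b=L-a=4):
  y_1 = -Pa(L-x)(2Lx-a²-x²)/(6LEI)  [x>a] = -4·4·(8-(32/5))·(2·8·(32/5)-4²-(32/5)²)/(6·8·50000) = -568/1171875 m
Load 2 — uniform load w=13 kN/m over full span:
  y_2 = -wx(L³-2Lx²+x³)/(24EI) = -13·(32/5)·(8³-2·8·(32/5)²+(32/5)³)/(24·50000) = -48256/5859375 m
Load 3 — applied couple M₀=3 kN·m at a=8/3 m (b=L-a=16/3):
  y_3 = (M₀x³/(6L)-M₀(x-a)²/2+C₁x)/EI  [x>a] with C₁=M₀(3b²-L²)/(6L)=4/3 = (3·(32/5)³/(6·8)-3·((32/5)-(8/3))²/2+(4/3)·(32/5))/50000 = 94/1171875 m
Load 4 — triangular load w₀=15 kN/m (0→w₀ over full span):
  y_4 = -w₀x(7L⁴-10L²x²+3x⁴)/(360LEI) = -15·(32/5)·(7·8⁴-10·8²·(32/5)²+3·(32/5)⁴)/(360·8·50000) = -48768/9765625 m
Superposition: y = Σ y_i = -399434/29296875 m ≈ -0.013634 m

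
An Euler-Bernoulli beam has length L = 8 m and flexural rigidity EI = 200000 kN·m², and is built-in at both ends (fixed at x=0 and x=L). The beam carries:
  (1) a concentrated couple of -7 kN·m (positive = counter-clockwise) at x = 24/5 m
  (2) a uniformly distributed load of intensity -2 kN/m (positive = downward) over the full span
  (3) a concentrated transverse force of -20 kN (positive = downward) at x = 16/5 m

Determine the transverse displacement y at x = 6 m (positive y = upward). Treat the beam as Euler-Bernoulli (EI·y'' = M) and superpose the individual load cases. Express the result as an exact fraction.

y(6) = 1/6000 m

Load 1 — applied couple M₀=-7 kN·m at a=24/5 m (b=L-a=16/5):
  y_1 = (R_Ax³/6 - M_Ax²/2 - M₀(x-a)²/2)/EI  [x>a] with R_A=-63/50, M_A=-56/25 = ((-63/50)·6³/6 - (-56/25)·6²/2 - (-7)·(6-(24/5))²/2)/200000 = 0 m
Load 2 — uniform load w=-2 kN/m over full span:
  y_2 = -wx²(L-x)²/(24EI) = -(-2)·6²·(8-6)²/(24·200000) = 3/50000 m
Load 3 — point force P=-20 kN at a=16/5 m (b=L-a=24/5):
  y_3 = -Pa²(L-x)²(3bL-(3b+a)(L-x))/(6L³EI)  [x>a] = -(-20)·(16/5)²·(8-6)²·(3·(24/5)·8-(3·(24/5)+(16/5))·(8-6))/(6·8³·200000) = 1/9375 m
Superposition: y = Σ y_i = 1/6000 m ≈ 0.000167 m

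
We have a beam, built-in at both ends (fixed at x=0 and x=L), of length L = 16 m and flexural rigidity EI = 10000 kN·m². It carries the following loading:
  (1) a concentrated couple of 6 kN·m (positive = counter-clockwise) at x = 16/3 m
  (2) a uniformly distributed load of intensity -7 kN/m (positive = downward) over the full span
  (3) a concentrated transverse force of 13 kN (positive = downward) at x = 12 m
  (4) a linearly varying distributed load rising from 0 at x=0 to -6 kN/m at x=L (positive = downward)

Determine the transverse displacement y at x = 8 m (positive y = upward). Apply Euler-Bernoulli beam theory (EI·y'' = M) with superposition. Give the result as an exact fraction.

y(8) = 298/1875 m

Load 1 — applied couple M₀=6 kN·m at a=16/3 m (b=L-a=32/3):
  y_1 = (R_Ax³/6 - M_Ax²/2 - M₀(x-a)²/2)/EI  [x>a] with R_A=1/2, M_A=0 = ((1/2)·8³/6 - 0·8²/2 - 6·(8-(16/3))²/2)/10000 = 4/1875 m
Load 2 — uniform load w=-7 kN/m over full span:
  y_2 = -wx²(L-x)²/(24EI) = -(-7)·8²·(16-8)²/(24·10000) = 224/1875 m
Load 3 — point force P=13 kN at a=12 m (b=L-a=4):
  y_3 = -Pb²x²(3aL-(3a+b)x)/(6L³EI)  [x≤a] = -13·4²·8²·(3·12·16-(3·12+4)·8)/(6·16³·10000) = -26/1875 m
Load 4 — triangular load w₀=-6 kN/m (0→w₀ over full span):
  y_4 = -w₀x²(L-x)²(x+2L)/(120LEI) = -(-6)·8²·(16-8)²·(8+2·16)/(120·16·10000) = 32/625 m
Superposition: y = Σ y_i = 298/1875 m ≈ 0.158933 m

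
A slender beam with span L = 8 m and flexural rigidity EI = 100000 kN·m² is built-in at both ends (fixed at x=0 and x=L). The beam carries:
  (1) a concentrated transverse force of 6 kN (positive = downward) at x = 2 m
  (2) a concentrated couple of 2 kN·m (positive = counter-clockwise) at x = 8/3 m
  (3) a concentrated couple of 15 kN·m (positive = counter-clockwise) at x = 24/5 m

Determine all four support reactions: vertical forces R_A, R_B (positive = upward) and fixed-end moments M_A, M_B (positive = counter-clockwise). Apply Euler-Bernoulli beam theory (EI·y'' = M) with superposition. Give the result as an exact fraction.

Load 1 — point force P=6 kN at a=2 m (b=L-a=6):
  R_A = Pb²(3a+b)/L³ = 6·6²·(3·2+6)/8³ = 81/16 kN
  M_A = Pab²/L² = 6·2·6²/8² = 27/4 kN·m
  R_B = Pa²(a+3b)/L³ = 6·2²·(2+3·6)/8³ = 15/16 kN
  M_B = -Pa²b/L² = -6·2²·6/8² = -9/4 kN·m
Load 2 — applied couple M₀=2 kN·m at a=8/3 m (b=L-a=16/3):
  R_A = 6M₀ab/L³ = 6·2·(8/3)·(16/3)/8³ = 1/3 kN
  M_A = M₀b(2a-b)/L² = 2·(16/3)·(2·(8/3)-(16/3))/8² = 0 kN·m
  R_B = -6M₀ab/L³ = -6·2·(8/3)·(16/3)/8³ = -1/3 kN
  M_B = M₀a(2b-a)/L² = 2·(8/3)·(2·(16/3)-(8/3))/8² = 2/3 kN·m
Load 3 — applied couple M₀=15 kN·m at a=24/5 m (b=L-a=16/5):
  R_A = 6M₀ab/L³ = 6·15·(24/5)·(16/5)/8³ = 27/10 kN
  M_A = M₀b(2a-b)/L² = 15·(16/5)·(2·(24/5)-(16/5))/8² = 24/5 kN·m
  R_B = -6M₀ab/L³ = -6·15·(24/5)·(16/5)/8³ = -27/10 kN
  M_B = M₀a(2b-a)/L² = 15·(24/5)·(2·(16/5)-(24/5))/8² = 9/5 kN·m
Superposition: R_A = 1943/240 kN, M_A = 231/20 kN·m, R_B = -503/240 kN, M_B = 13/60 kN·m

R_A = 1943/240 kN, M_A = 231/20 kN·m, R_B = -503/240 kN, M_B = 13/60 kN·m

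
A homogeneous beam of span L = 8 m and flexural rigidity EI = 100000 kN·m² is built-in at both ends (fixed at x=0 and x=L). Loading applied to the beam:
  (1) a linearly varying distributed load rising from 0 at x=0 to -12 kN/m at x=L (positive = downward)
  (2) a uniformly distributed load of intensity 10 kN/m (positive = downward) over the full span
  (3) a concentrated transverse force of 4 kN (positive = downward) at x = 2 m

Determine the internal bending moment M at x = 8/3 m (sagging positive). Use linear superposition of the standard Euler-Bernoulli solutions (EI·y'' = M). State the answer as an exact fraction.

M(8/3) = 3119/270 kN·m

Load 1 — triangular load w₀=-12 kN/m (0→w₀ over full span):
  M_1 = 3w₀Lx/20 - w₀L²/30 - w₀x³/(6L) = 3·(-12)·8·(8/3)/20 - (-12)·8²/30 - (-12)·(8/3)³/(6·8) = -1088/135 kN·m
Load 2 — uniform load w=10 kN/m over full span:
  M_2 = wLx/2 - wL²/12 - wx²/2 = 10·8·(8/3)/2 - 10·8²/12 - 10·(8/3)²/2 = 160/9 kN·m
Load 3 — point force P=4 kN at a=2 m (b=L-a=6):
  M_3 = Pa²(a+3b)(L-x)/L³ - Pa²b/L²  [x>a] = 4·2²·(2+3·6)·(8-(8/3))/8³ - 4·2²·6/8² = 11/6 kN·m
Superposition: M = Σ M_i = 3119/270 kN·m ≈ 11.551852 kN·m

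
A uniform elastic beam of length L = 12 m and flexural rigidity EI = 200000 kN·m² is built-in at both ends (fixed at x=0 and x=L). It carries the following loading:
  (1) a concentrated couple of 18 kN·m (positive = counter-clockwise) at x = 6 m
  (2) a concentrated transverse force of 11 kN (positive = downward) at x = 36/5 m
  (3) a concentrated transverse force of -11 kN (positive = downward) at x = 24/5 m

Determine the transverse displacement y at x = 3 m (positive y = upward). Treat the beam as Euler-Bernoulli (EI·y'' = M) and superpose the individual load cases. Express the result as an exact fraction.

y(3) = 747/40000000 m

Load 1 — applied couple M₀=18 kN·m at a=6 m (b=L-a=6):
  y_1 = (R_Ax³/6 - M_Ax²/2)/EI  [x≤a] with R_A=9/4, M_A=9/2 = ((9/4)·3³/6 - (9/2)·3²/2)/200000 = -81/1600000 m
Load 2 — point force P=11 kN at a=36/5 m (b=L-a=24/5):
  y_2 = -Pb²x²(3aL-(3a+b)x)/(6L³EI)  [x≤a] = -11·(24/5)²·3²·(3·(36/5)·12-(3·(36/5)+(24/5))·3)/(6·12³·200000) = -99/500000 m
Load 3 — point force P=-11 kN at a=24/5 m (b=L-a=36/5):
  y_3 = -Pb²x²(3aL-(3a+b)x)/(6L³EI)  [x≤a] = -(-11)·(36/5)²·3²·(3·(24/5)·12-(3·(24/5)+(36/5))·3)/(6·12³·200000) = 2673/10000000 m
Superposition: y = Σ y_i = 747/40000000 m ≈ 0.000019 m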